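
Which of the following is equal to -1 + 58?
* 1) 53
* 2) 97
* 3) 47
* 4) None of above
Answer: 4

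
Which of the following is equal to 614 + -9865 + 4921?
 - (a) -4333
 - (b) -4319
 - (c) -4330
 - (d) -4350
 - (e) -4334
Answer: c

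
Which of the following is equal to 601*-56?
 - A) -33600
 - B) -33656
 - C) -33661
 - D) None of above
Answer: B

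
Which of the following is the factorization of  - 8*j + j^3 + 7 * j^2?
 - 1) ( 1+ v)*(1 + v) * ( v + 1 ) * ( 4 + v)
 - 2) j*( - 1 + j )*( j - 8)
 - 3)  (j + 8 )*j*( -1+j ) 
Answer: 3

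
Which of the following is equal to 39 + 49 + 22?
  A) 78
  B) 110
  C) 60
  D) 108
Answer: B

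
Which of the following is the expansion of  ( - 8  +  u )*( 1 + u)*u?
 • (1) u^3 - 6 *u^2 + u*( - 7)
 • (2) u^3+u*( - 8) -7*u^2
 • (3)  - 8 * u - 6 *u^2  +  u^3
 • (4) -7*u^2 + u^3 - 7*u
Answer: 2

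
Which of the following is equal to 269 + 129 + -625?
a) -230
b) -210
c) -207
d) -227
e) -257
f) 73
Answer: d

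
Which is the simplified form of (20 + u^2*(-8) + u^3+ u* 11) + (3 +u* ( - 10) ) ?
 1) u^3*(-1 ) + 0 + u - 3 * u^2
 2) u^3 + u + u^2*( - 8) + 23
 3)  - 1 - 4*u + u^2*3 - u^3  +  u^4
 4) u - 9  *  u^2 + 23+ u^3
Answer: 2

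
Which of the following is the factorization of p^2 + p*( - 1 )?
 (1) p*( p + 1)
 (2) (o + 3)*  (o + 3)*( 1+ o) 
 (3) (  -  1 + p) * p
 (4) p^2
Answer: 3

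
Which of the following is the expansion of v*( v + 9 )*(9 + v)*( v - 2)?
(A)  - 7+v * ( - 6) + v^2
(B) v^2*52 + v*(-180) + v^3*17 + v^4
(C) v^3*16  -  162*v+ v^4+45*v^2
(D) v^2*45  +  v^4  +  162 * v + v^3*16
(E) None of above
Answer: C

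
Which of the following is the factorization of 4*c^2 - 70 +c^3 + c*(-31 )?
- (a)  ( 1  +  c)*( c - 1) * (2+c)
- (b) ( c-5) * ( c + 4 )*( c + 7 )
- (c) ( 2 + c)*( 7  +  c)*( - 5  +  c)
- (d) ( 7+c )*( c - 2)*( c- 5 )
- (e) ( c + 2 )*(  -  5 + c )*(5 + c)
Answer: c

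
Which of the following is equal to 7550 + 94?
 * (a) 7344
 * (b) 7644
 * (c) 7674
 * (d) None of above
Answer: b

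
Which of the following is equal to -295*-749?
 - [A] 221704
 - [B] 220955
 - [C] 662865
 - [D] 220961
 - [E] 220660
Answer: B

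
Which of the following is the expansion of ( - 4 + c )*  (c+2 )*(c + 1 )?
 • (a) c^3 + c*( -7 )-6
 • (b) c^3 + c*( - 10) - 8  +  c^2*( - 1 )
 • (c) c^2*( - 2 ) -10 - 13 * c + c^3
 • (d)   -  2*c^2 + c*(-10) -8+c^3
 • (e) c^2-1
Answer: b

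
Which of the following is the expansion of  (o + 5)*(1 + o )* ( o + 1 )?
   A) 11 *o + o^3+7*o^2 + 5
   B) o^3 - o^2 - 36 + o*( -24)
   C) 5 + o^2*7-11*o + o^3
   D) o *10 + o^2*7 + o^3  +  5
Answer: A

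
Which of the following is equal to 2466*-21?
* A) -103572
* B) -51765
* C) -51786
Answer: C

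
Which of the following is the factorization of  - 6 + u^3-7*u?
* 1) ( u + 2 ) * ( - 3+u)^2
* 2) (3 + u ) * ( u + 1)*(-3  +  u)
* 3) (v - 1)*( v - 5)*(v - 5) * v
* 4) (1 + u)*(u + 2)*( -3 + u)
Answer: 4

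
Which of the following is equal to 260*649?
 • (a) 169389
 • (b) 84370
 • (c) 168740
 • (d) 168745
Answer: c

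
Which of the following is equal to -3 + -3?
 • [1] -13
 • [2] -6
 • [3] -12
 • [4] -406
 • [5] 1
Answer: 2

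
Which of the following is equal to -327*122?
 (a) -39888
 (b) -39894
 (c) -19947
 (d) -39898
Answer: b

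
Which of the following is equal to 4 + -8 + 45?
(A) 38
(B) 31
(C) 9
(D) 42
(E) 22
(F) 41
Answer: F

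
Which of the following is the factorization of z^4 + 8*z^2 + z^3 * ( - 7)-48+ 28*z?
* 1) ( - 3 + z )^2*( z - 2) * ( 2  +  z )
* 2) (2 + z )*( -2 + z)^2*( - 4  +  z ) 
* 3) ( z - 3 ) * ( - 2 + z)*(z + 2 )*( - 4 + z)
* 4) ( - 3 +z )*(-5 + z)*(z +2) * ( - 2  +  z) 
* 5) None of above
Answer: 3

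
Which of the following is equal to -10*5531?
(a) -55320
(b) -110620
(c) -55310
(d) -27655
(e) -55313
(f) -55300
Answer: c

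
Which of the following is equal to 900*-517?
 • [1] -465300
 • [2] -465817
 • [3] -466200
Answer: 1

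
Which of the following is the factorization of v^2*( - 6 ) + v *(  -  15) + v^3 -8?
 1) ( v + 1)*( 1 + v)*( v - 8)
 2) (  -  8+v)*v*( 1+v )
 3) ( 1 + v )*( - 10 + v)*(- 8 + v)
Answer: 1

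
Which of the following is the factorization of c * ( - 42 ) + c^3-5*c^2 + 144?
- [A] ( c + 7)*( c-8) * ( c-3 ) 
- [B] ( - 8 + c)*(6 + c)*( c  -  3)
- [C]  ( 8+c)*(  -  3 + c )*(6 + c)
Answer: B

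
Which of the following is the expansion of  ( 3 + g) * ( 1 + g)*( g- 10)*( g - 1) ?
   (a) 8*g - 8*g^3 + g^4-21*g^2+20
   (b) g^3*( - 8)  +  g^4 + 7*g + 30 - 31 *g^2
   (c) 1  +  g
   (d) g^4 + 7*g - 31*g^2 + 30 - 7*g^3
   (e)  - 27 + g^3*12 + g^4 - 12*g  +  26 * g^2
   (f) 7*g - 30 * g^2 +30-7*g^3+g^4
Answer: d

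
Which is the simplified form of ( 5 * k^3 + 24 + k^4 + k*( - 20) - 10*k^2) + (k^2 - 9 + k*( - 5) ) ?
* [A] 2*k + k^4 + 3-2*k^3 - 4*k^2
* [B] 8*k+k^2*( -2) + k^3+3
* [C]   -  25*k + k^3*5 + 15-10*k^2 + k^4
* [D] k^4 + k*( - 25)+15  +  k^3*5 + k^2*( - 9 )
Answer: D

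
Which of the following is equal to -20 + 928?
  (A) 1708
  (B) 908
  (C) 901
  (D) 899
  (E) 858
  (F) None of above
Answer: B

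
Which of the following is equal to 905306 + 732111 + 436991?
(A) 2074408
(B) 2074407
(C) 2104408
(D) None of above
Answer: A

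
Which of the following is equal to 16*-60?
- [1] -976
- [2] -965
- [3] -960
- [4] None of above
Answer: 3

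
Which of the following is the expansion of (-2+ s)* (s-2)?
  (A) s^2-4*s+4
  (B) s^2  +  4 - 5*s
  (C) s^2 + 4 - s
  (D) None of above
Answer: A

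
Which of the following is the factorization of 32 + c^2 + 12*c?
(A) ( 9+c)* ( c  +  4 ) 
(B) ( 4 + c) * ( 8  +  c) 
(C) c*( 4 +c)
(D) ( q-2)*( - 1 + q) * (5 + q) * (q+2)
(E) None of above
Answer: B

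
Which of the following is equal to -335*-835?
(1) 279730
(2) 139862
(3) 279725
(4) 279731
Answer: 3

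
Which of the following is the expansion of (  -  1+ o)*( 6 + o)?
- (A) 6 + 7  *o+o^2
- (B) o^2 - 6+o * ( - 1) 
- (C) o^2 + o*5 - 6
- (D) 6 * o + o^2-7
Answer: C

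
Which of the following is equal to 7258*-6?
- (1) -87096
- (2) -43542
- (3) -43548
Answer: 3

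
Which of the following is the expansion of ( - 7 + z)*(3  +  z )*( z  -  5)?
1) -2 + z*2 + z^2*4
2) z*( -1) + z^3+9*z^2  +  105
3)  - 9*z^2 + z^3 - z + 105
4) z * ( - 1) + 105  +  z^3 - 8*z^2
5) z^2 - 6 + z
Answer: 3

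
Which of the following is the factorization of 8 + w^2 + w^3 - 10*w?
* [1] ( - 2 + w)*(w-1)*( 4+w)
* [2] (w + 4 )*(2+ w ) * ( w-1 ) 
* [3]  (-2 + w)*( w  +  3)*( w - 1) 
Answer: 1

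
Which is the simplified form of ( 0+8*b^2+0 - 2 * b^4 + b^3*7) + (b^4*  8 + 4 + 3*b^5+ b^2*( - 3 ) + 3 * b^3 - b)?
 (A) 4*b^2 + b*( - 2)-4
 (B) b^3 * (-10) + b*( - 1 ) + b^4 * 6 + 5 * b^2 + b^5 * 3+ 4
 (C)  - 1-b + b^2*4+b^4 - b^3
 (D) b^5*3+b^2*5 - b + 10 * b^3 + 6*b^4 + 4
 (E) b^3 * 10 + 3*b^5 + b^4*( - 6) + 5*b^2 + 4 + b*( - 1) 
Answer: D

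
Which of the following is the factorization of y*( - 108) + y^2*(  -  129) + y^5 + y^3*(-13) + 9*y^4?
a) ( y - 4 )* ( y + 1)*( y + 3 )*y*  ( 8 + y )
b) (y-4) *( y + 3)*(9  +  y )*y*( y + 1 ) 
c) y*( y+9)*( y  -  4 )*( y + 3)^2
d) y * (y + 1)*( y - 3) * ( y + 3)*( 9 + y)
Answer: b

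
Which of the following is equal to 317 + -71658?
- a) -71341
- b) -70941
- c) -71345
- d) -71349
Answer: a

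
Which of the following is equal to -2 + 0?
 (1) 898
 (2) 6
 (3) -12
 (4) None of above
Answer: 4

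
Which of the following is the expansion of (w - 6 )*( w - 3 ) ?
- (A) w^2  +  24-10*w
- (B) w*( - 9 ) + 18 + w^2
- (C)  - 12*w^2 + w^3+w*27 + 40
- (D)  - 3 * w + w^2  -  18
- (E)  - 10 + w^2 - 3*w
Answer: B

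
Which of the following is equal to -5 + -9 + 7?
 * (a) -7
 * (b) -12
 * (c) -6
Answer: a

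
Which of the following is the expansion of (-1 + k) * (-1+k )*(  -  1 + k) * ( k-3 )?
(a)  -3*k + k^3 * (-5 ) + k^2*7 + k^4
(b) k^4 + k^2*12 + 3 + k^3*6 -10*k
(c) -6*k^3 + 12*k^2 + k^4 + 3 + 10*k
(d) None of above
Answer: d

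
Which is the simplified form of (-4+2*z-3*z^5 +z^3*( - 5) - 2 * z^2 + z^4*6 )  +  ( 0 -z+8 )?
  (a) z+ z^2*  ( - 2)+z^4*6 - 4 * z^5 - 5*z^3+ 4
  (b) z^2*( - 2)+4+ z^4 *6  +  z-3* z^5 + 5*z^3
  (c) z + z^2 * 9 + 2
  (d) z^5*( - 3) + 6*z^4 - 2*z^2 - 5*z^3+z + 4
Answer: d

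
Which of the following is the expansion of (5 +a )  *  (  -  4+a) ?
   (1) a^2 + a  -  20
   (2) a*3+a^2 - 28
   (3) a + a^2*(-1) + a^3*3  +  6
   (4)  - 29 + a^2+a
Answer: 1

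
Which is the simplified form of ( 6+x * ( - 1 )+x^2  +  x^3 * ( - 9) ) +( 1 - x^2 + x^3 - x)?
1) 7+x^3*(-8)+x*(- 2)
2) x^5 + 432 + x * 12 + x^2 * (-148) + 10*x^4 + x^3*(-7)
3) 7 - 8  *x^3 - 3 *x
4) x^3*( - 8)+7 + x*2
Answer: 1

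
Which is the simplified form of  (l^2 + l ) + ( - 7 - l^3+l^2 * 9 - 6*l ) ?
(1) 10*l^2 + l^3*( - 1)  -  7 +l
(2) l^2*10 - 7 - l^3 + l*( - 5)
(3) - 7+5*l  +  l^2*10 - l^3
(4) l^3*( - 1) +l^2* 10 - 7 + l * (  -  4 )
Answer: 2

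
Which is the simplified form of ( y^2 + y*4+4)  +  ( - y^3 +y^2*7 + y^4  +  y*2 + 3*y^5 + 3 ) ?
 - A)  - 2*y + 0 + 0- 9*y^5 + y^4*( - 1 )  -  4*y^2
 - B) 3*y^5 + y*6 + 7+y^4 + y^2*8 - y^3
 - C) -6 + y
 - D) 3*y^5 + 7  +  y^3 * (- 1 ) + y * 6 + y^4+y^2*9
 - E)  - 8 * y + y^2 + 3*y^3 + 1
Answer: B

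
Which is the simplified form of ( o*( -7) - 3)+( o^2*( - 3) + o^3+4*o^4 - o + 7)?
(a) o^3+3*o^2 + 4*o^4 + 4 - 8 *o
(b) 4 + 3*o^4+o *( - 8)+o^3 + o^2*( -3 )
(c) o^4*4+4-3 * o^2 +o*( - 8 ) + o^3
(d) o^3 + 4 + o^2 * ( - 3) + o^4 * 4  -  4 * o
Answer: c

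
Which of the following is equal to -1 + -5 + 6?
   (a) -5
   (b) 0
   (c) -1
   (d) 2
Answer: b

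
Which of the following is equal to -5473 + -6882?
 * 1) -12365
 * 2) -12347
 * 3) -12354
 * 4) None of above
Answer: 4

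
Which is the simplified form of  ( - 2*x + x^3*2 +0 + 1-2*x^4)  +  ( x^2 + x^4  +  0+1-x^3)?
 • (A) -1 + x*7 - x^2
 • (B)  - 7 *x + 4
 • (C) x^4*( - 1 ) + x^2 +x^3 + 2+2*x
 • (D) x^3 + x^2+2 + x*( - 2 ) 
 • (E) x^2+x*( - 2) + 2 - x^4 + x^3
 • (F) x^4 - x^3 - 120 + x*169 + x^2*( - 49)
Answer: E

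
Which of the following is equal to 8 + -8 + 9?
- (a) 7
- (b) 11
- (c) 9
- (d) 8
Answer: c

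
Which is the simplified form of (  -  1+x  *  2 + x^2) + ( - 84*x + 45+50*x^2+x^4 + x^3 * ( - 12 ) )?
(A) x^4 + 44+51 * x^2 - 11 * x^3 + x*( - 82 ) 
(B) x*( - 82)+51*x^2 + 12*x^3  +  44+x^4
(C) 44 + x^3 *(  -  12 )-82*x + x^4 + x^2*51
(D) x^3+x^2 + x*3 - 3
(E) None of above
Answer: C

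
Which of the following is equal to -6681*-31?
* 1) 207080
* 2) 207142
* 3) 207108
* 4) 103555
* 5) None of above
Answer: 5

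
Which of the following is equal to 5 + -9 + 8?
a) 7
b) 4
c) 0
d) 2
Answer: b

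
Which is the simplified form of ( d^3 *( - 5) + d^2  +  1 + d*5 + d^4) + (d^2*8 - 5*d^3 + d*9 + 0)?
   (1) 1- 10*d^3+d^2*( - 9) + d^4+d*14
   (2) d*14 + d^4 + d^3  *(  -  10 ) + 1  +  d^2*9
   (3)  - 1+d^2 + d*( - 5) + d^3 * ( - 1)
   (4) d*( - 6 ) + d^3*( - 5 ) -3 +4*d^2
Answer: 2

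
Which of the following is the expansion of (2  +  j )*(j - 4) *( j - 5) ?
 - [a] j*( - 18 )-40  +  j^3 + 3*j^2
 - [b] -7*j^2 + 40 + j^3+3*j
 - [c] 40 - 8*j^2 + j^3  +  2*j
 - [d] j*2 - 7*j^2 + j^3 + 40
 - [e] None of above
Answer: d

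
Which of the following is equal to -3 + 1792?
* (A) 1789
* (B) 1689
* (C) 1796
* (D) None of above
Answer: A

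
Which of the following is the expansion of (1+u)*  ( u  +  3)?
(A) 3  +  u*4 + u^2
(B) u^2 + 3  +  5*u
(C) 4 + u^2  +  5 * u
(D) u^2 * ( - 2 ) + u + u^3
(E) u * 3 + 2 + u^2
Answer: A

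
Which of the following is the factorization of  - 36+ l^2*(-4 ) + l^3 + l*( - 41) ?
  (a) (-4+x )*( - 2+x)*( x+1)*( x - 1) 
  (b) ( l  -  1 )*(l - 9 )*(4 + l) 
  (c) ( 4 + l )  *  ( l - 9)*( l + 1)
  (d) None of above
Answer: c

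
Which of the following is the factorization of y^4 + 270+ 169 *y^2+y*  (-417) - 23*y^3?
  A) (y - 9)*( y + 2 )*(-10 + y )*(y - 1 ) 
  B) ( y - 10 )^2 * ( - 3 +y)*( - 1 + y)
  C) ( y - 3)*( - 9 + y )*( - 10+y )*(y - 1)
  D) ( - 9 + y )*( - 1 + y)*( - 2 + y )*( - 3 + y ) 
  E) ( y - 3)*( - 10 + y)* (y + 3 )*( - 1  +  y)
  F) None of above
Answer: C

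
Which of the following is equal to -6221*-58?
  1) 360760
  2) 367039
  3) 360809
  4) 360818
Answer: 4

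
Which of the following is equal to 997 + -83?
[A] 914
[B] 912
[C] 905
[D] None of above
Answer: A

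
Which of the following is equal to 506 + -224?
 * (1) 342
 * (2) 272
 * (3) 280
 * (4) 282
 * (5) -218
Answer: 4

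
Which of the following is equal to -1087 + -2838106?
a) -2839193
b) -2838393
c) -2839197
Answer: a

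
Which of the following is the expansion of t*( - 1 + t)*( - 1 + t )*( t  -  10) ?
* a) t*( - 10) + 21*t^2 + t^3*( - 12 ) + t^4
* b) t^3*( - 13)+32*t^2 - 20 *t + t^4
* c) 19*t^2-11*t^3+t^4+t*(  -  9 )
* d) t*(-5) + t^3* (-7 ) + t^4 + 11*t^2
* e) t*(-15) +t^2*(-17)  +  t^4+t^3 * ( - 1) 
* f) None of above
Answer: a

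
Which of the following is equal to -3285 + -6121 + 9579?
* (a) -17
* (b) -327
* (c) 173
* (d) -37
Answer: c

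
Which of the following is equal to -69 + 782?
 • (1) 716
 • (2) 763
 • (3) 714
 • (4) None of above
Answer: 4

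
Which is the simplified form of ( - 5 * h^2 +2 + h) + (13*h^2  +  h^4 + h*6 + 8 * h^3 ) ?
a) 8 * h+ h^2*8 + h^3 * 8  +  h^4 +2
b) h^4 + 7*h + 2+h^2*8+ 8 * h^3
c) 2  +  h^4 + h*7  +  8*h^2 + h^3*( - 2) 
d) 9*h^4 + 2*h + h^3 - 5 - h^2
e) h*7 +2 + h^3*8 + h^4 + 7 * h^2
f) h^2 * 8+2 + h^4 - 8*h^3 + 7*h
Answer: b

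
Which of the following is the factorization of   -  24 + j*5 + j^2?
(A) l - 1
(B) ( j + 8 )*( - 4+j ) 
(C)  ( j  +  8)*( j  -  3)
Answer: C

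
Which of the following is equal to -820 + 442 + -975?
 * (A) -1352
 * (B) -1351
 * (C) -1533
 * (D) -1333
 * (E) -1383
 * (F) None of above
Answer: F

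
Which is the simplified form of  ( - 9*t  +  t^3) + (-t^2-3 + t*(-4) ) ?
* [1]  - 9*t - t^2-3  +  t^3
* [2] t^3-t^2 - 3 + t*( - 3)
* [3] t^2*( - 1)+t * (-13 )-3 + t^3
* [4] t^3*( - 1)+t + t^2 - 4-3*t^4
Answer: 3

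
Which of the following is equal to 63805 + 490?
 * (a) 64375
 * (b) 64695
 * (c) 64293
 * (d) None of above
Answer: d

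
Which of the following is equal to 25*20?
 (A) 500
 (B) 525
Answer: A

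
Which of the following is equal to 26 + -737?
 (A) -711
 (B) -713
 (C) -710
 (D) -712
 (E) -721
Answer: A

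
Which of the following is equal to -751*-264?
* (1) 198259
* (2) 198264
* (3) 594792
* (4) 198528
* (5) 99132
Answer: 2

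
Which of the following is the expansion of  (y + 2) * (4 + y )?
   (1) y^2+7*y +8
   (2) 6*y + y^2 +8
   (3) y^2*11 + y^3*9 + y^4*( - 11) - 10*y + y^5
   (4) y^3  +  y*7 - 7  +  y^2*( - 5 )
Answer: 2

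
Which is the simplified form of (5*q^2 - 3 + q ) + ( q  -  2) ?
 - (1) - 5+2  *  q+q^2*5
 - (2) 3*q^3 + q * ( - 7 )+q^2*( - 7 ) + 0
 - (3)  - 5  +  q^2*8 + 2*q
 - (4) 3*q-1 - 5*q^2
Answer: 1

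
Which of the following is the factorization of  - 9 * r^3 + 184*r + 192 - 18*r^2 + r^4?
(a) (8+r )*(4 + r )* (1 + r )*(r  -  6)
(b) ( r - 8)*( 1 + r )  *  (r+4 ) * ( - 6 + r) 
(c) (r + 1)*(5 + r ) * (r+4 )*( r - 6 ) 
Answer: b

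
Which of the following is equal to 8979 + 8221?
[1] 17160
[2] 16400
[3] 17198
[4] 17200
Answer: 4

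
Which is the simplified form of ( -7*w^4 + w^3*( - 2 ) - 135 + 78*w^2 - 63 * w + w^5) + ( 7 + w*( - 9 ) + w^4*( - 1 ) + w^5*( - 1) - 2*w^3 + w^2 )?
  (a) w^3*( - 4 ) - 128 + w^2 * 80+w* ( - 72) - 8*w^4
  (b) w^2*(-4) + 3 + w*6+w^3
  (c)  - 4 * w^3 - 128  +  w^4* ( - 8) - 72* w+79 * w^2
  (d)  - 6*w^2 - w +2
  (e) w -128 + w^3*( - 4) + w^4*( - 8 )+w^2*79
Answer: c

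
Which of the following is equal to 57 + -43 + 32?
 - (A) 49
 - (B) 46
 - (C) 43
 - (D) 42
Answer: B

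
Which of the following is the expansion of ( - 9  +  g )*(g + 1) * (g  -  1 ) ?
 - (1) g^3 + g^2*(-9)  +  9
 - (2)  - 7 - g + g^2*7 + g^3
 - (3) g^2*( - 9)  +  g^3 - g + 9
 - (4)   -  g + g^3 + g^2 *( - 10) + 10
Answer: 3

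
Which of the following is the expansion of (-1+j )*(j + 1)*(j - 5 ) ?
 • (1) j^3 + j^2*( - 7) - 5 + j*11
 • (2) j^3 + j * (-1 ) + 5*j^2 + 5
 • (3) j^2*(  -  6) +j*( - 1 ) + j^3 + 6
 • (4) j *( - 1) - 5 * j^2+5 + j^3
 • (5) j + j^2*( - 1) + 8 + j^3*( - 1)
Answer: 4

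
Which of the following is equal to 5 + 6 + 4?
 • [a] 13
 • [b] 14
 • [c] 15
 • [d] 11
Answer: c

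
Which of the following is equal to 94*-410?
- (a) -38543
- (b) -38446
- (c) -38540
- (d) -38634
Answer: c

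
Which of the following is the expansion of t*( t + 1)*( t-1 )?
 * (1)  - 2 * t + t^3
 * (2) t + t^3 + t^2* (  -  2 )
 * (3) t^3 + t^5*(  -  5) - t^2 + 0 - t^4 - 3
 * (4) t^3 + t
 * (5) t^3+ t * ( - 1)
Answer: 5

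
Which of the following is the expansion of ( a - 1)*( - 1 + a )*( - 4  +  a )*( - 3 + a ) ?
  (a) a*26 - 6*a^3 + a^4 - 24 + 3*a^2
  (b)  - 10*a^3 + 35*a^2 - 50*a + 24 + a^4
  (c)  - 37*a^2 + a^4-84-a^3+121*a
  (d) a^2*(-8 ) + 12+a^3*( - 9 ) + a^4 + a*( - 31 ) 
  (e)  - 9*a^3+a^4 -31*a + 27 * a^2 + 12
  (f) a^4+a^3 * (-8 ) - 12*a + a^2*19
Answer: e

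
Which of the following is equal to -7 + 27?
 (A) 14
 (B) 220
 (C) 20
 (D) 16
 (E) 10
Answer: C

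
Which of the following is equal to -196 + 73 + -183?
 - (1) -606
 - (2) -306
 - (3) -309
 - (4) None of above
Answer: 2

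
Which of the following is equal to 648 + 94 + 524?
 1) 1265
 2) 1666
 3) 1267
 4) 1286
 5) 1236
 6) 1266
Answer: 6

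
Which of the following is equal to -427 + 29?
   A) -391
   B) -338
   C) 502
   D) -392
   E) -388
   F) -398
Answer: F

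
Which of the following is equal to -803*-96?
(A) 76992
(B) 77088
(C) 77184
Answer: B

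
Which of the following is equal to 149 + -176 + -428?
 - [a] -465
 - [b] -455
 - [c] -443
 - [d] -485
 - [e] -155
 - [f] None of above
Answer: b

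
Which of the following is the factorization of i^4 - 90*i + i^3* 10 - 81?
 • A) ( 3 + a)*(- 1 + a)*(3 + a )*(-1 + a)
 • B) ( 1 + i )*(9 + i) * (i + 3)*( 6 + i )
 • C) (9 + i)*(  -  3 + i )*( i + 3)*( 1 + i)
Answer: C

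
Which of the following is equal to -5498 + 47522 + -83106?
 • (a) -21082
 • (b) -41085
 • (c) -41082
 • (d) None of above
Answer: c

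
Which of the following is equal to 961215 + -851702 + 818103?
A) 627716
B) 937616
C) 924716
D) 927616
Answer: D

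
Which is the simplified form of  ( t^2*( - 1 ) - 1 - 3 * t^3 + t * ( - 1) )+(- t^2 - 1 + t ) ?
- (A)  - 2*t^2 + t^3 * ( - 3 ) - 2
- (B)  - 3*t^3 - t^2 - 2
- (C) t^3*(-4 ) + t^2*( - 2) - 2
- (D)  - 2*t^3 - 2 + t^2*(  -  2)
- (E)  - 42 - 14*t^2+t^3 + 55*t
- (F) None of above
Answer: A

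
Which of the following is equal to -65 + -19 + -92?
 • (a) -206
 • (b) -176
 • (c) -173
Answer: b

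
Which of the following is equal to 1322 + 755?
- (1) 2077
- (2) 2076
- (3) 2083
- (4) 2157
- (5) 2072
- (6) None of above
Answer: 1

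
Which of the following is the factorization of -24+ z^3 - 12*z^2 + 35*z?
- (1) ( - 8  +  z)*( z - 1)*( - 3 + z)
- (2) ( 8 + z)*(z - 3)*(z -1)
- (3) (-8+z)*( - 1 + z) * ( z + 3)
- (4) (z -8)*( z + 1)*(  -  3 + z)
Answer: 1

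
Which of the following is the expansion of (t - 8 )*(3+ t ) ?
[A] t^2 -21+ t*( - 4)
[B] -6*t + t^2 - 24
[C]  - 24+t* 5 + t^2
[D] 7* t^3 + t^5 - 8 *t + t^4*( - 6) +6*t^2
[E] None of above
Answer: E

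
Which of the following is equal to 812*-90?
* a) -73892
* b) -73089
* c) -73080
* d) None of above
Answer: c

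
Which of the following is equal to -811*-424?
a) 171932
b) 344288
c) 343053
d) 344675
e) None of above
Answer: e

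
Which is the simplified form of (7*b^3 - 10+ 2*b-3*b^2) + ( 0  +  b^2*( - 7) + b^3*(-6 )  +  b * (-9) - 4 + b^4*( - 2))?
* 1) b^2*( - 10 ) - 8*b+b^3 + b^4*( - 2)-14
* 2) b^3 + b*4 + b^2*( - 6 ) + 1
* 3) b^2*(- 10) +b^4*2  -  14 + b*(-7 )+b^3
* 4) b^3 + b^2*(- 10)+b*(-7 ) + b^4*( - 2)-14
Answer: 4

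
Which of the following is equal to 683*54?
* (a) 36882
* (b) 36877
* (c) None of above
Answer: a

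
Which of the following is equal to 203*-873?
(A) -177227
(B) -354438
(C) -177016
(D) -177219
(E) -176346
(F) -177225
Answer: D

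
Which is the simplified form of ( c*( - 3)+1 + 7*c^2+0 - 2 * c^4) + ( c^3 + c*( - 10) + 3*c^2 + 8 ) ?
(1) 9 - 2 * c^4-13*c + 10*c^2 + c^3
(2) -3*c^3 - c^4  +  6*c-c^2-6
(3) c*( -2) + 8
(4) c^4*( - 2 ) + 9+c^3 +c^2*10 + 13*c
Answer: 1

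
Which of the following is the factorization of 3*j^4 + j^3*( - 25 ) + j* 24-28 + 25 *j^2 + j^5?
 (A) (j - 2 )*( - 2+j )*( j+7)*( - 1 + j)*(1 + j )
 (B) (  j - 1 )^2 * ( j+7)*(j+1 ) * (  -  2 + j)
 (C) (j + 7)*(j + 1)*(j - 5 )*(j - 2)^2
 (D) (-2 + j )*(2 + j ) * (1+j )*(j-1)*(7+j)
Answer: A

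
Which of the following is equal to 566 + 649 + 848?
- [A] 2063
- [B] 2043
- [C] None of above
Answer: A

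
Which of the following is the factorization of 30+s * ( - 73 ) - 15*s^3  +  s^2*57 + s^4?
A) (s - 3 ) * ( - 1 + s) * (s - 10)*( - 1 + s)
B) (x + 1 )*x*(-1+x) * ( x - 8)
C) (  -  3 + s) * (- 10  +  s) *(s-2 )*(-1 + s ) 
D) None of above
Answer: A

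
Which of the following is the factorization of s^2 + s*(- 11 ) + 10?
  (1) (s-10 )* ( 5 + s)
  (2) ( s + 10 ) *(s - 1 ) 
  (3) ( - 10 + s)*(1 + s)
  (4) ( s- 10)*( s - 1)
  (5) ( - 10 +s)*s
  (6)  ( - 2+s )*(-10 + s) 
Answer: 4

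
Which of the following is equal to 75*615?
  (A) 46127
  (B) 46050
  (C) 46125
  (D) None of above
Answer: C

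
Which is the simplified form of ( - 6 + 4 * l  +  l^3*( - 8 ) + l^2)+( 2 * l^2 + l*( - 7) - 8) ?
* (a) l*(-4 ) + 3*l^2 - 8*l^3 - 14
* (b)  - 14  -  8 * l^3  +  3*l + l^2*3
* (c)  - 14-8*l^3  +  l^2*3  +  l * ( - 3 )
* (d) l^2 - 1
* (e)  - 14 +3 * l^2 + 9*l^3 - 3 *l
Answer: c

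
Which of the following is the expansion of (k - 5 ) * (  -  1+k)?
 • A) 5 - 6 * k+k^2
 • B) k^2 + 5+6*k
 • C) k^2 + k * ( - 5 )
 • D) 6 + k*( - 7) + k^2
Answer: A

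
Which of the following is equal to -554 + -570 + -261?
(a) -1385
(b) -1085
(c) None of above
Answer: a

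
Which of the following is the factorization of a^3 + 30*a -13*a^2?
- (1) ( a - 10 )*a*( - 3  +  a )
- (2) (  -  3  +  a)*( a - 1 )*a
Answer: 1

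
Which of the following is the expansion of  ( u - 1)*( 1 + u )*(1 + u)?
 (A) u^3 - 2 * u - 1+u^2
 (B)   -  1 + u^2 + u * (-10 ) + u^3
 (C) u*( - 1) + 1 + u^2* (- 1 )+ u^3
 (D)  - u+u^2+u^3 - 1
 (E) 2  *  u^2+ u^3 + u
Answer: D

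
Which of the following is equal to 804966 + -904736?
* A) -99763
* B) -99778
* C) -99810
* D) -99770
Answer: D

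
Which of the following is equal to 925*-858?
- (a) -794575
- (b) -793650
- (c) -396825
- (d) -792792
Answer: b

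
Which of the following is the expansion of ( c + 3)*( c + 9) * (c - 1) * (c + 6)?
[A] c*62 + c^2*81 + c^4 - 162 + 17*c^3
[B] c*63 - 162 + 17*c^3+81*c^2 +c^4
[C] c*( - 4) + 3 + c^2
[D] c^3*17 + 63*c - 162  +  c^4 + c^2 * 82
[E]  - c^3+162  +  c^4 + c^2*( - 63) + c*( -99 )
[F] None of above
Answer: B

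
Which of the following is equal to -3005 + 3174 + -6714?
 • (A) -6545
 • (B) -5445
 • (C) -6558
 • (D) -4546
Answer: A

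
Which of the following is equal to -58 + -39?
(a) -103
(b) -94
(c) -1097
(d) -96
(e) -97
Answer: e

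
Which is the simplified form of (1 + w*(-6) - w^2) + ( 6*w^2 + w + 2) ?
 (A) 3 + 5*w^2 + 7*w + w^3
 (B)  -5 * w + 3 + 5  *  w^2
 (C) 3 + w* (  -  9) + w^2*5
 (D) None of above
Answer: B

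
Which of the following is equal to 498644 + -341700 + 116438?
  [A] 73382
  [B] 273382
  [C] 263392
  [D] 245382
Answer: B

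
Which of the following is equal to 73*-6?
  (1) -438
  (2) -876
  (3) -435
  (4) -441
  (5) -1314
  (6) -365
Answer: 1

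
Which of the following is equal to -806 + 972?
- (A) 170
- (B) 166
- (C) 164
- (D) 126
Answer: B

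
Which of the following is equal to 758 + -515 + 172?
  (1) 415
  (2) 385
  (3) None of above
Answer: 1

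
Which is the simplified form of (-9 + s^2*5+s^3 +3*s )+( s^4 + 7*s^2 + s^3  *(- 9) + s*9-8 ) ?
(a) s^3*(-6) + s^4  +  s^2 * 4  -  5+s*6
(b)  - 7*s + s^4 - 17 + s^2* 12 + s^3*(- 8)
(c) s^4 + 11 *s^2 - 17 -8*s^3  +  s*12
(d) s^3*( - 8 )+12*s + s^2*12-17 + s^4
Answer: d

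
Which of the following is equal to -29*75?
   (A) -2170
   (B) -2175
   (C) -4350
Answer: B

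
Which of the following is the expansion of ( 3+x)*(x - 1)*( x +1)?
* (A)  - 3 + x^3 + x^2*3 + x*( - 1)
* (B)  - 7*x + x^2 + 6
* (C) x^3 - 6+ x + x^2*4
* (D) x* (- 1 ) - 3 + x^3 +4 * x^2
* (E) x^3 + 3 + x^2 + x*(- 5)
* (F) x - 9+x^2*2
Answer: A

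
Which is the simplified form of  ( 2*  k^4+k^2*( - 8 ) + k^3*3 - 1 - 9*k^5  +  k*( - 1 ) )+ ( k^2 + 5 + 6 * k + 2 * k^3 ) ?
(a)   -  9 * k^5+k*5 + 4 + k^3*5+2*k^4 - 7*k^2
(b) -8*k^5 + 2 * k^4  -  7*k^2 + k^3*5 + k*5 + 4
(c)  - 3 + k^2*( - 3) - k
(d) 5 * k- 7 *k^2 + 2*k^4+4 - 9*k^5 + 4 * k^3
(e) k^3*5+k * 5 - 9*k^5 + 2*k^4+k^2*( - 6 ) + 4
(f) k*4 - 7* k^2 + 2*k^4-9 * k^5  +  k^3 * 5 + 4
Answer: a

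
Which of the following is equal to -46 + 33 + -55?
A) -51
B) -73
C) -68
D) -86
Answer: C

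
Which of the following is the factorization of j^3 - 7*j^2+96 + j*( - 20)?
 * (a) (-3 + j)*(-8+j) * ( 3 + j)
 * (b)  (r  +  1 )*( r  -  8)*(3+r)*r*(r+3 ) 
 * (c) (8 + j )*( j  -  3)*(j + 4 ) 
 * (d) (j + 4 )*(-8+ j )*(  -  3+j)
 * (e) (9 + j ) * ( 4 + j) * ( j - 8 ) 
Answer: d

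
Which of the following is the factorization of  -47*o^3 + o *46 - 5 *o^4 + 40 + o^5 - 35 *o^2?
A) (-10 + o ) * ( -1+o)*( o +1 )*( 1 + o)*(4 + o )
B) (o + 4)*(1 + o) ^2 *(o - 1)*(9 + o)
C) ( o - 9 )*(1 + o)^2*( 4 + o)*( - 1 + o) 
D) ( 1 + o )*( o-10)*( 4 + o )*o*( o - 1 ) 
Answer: A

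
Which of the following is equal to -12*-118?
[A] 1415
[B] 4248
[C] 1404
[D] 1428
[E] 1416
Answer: E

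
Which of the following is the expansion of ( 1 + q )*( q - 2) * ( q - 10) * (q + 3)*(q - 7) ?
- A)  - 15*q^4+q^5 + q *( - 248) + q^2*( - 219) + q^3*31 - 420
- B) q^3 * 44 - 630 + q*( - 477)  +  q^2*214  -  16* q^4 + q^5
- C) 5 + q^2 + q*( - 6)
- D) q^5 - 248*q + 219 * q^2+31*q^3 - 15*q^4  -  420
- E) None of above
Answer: D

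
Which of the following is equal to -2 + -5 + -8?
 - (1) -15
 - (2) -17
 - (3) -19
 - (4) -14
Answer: 1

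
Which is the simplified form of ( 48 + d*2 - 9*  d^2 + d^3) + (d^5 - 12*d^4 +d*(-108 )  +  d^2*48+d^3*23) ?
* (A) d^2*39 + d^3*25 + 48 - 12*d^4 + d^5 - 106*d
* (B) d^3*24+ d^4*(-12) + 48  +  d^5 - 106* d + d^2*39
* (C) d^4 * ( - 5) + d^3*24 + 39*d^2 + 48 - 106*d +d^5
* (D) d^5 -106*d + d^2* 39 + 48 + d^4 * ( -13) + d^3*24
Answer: B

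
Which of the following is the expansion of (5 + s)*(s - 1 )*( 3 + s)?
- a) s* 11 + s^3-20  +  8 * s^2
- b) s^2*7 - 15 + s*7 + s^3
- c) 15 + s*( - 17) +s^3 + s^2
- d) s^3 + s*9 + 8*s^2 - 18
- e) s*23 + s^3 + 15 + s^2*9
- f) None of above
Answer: b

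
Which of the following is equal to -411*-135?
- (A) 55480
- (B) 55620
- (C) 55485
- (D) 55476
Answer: C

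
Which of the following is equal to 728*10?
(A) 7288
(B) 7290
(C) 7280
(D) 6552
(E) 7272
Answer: C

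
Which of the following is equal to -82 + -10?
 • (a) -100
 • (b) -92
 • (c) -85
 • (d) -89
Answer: b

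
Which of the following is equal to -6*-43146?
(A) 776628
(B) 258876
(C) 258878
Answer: B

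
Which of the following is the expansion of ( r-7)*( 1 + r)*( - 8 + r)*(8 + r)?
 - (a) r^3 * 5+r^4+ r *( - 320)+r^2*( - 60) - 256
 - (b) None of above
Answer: b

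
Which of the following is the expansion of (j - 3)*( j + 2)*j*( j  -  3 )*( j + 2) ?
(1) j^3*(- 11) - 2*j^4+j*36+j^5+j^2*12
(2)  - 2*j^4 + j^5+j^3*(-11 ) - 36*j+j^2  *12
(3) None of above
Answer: 1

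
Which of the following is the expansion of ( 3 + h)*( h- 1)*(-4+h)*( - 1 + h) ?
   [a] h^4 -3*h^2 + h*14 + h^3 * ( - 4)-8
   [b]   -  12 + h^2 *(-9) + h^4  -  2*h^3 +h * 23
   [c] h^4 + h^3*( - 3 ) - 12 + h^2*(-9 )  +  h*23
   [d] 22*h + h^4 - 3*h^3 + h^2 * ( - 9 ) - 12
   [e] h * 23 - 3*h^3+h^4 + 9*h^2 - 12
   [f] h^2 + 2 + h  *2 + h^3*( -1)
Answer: c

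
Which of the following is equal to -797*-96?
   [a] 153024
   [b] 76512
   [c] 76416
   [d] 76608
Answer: b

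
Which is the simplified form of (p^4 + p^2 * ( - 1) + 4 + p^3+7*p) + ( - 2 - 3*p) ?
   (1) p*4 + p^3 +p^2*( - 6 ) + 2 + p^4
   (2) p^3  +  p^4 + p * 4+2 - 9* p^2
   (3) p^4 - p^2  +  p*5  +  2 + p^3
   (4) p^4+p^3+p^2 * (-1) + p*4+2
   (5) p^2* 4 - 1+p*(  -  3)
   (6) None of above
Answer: 4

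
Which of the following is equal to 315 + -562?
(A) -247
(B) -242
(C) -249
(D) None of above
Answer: A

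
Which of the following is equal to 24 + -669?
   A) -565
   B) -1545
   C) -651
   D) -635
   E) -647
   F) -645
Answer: F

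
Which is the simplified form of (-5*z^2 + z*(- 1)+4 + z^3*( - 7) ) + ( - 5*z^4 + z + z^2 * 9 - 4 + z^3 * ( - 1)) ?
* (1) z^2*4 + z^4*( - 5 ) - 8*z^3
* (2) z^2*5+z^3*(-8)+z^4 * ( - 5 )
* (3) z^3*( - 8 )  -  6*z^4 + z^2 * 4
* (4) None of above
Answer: 1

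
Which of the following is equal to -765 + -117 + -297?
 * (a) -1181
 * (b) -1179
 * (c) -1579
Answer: b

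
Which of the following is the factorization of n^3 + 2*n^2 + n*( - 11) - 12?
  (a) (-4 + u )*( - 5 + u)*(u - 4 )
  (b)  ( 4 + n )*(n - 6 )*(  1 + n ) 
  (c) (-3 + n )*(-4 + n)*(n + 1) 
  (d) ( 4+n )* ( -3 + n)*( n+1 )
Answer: d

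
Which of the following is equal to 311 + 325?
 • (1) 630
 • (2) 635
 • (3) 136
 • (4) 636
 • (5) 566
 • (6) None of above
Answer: 4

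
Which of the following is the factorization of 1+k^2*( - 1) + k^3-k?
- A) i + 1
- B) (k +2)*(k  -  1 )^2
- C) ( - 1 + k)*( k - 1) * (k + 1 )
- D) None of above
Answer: C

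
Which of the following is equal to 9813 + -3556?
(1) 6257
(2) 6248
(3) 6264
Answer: 1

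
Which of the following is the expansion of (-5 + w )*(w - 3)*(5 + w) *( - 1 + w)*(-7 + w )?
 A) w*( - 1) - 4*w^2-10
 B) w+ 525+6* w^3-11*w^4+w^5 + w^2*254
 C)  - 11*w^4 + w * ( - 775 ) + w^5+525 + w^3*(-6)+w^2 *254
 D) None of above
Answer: D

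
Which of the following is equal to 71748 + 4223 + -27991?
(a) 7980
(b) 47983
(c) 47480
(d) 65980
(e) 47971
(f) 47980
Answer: f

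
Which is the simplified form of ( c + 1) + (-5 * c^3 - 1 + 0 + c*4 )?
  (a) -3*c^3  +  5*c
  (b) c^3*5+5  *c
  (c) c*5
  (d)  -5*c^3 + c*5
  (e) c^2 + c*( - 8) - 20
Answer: d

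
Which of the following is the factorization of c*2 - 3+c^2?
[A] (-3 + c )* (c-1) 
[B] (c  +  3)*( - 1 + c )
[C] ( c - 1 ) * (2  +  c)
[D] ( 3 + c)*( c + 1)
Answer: B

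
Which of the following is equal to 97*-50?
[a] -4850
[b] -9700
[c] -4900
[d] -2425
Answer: a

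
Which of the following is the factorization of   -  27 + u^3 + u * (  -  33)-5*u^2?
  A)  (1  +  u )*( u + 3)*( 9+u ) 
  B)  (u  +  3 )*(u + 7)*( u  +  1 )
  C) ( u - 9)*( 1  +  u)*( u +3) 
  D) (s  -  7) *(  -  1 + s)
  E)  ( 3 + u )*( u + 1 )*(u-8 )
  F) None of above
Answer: C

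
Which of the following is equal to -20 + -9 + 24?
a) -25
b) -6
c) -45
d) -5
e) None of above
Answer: d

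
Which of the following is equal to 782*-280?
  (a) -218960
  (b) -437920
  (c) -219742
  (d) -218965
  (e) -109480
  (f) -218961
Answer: a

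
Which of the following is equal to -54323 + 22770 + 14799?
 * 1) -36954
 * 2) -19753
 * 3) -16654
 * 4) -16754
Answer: 4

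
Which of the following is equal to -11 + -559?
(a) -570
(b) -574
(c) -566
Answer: a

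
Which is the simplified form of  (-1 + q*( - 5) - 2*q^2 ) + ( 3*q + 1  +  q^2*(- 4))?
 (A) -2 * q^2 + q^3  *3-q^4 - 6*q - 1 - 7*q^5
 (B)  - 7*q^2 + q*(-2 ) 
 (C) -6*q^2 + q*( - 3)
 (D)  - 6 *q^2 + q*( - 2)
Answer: D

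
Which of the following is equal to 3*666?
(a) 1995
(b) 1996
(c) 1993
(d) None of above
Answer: d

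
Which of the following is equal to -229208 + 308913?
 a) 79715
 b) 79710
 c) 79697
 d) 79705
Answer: d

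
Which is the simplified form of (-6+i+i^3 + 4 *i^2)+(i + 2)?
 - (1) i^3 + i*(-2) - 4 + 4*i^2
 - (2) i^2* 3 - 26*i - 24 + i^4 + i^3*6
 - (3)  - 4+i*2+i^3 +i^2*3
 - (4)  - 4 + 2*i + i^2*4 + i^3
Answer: 4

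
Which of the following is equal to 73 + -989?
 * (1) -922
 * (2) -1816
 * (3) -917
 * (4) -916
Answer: 4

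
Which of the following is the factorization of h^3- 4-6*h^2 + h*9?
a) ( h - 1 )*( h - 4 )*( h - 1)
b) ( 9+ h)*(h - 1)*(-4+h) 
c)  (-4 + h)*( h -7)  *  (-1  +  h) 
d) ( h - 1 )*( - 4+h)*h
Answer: a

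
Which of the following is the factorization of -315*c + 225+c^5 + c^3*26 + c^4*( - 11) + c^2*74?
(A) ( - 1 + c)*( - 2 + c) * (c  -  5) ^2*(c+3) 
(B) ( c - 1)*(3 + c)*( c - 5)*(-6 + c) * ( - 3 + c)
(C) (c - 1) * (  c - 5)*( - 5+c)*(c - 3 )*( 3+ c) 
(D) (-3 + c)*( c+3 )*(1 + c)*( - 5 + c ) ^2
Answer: C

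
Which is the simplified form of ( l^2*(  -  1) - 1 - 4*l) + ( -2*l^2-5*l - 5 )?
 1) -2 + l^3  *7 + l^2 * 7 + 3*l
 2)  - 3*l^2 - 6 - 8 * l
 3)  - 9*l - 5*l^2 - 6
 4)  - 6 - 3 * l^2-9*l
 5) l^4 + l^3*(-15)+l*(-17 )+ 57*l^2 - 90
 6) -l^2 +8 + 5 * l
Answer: 4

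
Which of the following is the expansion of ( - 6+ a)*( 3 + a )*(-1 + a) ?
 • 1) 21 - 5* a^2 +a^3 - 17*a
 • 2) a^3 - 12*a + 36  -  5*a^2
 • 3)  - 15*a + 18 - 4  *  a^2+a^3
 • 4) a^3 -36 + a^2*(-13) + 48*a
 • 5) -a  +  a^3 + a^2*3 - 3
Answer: 3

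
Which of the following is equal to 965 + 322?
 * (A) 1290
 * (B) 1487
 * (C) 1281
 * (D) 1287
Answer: D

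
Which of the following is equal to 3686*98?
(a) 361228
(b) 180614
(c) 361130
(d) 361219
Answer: a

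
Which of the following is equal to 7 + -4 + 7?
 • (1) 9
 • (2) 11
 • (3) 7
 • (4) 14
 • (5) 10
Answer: 5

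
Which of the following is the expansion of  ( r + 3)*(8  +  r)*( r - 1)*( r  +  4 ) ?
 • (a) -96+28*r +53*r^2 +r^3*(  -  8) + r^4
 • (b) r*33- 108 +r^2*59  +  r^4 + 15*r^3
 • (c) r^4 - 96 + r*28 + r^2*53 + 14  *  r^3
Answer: c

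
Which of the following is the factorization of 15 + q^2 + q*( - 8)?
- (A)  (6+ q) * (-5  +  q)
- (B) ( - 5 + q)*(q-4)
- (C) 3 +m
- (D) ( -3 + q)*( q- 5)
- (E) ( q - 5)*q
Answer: D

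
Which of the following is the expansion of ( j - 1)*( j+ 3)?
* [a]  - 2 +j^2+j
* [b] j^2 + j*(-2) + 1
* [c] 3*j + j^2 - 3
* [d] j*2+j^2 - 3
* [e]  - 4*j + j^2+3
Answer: d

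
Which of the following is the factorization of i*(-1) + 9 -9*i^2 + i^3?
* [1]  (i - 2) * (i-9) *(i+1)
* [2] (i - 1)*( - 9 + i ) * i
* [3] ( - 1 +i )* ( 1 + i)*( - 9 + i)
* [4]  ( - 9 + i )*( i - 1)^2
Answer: 3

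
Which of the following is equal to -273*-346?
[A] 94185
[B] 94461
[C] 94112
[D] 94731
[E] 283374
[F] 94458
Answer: F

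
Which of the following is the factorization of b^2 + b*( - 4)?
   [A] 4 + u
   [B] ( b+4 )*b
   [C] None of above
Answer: C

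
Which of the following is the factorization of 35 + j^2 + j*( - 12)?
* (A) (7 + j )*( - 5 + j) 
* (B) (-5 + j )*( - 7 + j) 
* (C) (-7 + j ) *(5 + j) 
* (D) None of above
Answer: B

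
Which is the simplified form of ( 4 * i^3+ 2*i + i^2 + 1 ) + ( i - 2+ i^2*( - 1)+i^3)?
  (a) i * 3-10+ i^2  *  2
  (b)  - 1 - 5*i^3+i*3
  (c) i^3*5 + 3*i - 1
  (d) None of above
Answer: c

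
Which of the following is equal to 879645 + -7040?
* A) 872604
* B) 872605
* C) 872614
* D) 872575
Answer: B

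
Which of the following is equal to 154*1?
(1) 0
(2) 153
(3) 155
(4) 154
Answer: 4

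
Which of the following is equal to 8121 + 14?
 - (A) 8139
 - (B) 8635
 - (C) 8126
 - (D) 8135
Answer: D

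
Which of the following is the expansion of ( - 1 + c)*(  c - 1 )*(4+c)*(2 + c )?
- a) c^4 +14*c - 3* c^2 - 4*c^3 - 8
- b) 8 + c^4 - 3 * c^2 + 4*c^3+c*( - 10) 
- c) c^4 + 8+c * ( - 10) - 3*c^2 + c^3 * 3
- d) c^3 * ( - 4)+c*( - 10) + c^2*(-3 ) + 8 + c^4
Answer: b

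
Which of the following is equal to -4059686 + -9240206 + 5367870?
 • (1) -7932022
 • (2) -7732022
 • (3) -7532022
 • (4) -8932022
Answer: 1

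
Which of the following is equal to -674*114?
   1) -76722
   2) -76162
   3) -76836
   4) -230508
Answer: 3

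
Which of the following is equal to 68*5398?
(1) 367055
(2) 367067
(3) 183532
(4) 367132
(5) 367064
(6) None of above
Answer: 5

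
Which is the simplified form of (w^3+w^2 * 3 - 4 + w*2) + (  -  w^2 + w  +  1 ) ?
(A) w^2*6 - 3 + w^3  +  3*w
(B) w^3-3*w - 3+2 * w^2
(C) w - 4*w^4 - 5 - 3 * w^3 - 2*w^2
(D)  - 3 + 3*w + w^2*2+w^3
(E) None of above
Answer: D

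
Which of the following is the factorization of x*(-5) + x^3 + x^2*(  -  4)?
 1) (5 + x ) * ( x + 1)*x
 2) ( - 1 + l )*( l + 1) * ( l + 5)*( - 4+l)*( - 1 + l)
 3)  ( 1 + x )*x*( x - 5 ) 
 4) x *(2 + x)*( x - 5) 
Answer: 3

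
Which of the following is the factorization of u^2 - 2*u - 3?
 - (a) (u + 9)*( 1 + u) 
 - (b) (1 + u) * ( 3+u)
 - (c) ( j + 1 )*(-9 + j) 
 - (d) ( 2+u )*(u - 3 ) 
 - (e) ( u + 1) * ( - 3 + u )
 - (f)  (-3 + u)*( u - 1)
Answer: e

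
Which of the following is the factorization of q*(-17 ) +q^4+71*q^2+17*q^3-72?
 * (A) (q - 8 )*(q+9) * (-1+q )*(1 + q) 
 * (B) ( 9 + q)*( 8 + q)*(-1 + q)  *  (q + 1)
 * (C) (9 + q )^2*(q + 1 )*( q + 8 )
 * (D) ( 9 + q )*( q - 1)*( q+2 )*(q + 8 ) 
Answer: B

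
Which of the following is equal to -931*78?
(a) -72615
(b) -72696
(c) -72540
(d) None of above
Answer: d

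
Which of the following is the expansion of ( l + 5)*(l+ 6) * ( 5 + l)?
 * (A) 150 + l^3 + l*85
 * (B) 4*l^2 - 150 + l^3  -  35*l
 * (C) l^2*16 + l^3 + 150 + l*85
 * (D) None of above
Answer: C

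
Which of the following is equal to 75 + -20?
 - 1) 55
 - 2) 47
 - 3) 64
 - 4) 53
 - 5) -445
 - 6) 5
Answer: 1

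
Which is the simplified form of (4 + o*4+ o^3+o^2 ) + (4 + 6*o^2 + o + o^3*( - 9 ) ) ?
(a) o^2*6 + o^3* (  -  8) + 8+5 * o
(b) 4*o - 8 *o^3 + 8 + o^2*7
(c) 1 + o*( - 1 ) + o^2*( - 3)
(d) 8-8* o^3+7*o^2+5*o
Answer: d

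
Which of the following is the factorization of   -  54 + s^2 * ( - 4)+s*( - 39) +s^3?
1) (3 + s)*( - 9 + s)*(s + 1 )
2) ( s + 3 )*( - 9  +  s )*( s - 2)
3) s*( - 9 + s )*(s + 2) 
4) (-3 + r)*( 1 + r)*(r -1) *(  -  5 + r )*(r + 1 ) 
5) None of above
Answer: 5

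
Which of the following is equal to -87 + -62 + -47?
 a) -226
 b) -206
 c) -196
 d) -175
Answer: c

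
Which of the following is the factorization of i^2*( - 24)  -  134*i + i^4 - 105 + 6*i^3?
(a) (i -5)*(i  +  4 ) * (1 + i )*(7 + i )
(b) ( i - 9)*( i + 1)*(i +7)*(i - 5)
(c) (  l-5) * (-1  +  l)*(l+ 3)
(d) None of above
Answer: d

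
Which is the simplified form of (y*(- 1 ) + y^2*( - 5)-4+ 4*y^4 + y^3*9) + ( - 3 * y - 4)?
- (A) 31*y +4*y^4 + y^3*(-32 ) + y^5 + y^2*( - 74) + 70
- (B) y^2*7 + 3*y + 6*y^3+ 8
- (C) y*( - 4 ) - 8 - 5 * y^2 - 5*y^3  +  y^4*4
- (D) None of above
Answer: D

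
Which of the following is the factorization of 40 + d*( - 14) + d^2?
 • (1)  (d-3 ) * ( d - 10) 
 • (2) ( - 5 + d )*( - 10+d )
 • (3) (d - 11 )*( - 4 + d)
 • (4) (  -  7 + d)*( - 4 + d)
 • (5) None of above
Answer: 5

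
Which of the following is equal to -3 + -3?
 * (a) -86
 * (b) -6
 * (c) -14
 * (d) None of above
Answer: b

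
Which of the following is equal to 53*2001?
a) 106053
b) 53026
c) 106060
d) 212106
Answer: a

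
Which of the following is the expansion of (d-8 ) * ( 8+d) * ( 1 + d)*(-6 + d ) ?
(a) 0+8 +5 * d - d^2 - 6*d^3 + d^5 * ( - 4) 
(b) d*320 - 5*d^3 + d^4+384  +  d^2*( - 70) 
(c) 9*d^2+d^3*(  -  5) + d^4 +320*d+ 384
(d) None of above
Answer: b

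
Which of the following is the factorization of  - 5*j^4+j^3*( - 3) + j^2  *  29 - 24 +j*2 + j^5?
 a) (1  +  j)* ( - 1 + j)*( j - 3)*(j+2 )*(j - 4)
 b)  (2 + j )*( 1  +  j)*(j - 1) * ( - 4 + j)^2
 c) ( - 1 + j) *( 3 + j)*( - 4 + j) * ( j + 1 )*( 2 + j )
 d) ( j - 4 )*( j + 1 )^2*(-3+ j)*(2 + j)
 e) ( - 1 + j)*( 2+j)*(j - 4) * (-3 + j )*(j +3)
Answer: a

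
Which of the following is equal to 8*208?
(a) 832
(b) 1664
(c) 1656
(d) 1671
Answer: b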